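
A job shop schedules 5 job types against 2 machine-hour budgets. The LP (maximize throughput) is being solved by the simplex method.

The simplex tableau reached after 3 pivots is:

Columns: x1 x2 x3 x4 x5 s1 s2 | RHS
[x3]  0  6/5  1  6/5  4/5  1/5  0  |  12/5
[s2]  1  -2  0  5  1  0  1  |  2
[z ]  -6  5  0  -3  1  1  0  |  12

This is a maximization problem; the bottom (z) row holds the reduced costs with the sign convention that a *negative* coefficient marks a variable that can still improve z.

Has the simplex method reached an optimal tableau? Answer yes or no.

Column x1 has objective-row coefficient -6, which is negative; an improving pivot exists, so not yet optimal.

no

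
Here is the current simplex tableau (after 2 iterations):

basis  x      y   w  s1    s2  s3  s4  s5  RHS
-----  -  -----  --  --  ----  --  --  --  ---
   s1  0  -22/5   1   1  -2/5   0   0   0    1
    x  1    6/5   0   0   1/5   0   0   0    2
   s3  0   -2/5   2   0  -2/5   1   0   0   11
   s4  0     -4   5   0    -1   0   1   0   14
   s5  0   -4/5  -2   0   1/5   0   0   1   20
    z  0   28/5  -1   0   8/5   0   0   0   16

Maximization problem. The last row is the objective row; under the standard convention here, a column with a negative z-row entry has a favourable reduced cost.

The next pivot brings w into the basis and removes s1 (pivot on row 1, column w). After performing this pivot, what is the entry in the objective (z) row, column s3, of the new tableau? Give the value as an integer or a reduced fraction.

Pivot element is row 1, column w: 1.
Normalize row 1: new (row 1, s3) = 0/1 = 0.
z-row ← z-row − (-1)·(new row 1): 0 − (-1)·0 = 0.

0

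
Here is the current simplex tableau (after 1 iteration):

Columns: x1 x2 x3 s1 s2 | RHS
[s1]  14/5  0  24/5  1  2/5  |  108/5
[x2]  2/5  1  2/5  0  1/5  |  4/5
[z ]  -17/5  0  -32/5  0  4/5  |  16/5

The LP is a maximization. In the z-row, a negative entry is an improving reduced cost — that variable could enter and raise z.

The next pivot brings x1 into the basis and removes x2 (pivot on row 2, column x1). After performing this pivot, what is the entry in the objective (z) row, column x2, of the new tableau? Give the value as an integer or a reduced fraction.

17/2

Pivot element is row 2, column x1: 2/5.
Normalize row 2: new (row 2, x2) = 1/(2/5) = 5/2.
z-row ← z-row − (-17/5)·(new row 2): 0 − (-17/5)·(5/2) = 17/2.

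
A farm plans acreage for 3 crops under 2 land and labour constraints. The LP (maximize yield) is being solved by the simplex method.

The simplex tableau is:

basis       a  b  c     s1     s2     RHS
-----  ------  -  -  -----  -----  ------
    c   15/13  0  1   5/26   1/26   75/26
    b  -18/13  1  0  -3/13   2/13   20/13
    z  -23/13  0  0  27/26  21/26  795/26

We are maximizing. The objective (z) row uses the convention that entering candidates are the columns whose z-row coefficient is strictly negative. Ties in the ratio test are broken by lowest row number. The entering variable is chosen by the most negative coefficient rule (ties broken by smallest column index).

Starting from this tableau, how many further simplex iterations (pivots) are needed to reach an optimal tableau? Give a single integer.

1

pivot: a in, c out → z = 35
No improving column remains; optimal.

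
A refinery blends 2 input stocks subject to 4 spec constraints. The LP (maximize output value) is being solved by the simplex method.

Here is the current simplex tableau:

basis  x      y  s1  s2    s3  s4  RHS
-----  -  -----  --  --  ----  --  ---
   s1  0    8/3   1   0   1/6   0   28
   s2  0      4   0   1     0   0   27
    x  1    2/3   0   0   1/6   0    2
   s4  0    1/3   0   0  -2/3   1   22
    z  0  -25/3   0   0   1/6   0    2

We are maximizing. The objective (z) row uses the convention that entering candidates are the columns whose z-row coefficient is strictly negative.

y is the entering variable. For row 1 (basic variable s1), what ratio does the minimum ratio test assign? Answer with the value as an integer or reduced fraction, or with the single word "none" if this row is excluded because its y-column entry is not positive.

Ratio = RHS / (y entry) = 28 / (8/3) = 21/2.

21/2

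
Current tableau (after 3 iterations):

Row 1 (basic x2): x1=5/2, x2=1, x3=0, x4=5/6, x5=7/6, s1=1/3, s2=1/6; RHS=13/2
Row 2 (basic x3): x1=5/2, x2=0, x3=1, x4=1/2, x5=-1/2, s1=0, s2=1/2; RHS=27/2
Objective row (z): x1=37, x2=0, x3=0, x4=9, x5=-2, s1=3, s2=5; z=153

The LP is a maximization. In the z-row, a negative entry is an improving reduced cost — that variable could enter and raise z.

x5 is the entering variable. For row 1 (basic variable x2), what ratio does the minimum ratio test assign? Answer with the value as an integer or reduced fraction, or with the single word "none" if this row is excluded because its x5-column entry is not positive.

39/7

Ratio = RHS / (x5 entry) = (13/2) / (7/6) = 39/7.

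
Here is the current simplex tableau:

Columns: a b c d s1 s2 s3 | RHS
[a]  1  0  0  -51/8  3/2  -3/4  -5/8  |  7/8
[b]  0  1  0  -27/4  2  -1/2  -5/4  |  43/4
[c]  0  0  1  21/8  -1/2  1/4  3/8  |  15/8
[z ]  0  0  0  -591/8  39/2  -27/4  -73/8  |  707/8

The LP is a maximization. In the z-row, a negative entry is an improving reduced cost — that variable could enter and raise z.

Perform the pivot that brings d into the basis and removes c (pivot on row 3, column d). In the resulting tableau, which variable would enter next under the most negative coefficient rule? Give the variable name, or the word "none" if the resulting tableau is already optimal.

none

Pivot element 21/8. New z-row = old z-row − (-591/8)·(row 3/(21/8)).
Updated z-row coefficients: a: 0, b: 0, c: 197/7, d: 0, s1: 38/7, s2: 2/7, s3: 10/7.
No coefficient is strictly negative; the tableau after this pivot is optimal.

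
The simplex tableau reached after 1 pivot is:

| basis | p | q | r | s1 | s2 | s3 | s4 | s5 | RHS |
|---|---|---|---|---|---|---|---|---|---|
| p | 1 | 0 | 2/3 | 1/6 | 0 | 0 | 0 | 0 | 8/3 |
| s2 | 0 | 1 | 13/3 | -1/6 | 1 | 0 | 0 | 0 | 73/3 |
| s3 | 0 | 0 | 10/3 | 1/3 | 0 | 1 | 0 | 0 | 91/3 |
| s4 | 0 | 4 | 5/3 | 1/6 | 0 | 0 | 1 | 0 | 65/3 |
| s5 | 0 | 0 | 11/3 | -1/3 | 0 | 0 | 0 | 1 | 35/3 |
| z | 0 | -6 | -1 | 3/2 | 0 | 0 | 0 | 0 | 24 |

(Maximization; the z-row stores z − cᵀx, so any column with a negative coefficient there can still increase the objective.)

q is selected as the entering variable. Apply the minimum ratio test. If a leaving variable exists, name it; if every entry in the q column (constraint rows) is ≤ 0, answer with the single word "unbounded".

Ratios: row 1 (p): entry 0 ≤ 0, skip; row 2 (s2): (73/3)/1 = 73/3; row 3 (s3): entry 0 ≤ 0, skip; row 4 (s4): (65/3)/4 = 65/12; row 5 (s5): entry 0 ≤ 0, skip.
Minimum ratio is in the s4 row, so s4 leaves.

s4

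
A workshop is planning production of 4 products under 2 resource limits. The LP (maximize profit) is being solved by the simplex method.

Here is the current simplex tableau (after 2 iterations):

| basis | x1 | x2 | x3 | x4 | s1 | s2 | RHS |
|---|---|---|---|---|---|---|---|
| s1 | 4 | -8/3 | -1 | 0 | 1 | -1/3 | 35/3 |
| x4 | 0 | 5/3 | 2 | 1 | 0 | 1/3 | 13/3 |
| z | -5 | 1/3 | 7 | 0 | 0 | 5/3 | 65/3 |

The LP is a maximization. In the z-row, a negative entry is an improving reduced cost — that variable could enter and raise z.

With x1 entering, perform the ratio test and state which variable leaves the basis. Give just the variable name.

Ratios: row 1 (s1): (35/3)/4 = 35/12; row 2 (x4): entry 0 ≤ 0, skip.
Minimum ratio 35/12 is in the s1 row, so s1 leaves.

s1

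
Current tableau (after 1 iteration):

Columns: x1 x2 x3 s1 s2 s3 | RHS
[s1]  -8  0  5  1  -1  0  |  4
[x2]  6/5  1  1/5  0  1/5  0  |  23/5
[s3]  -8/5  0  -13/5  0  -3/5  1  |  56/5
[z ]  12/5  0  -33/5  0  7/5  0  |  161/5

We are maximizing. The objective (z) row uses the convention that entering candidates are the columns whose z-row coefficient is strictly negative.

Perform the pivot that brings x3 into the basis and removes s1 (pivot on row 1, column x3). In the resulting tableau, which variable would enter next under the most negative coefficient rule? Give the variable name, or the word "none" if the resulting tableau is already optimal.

x1

Pivot element 5. New z-row = old z-row − (-33/5)·(row 1/5).
Updated z-row coefficients: x1: -204/25, x2: 0, x3: 0, s1: 33/25, s2: 2/25, s3: 0.
The most negative is -204/25 in column x1, so x1 would enter next.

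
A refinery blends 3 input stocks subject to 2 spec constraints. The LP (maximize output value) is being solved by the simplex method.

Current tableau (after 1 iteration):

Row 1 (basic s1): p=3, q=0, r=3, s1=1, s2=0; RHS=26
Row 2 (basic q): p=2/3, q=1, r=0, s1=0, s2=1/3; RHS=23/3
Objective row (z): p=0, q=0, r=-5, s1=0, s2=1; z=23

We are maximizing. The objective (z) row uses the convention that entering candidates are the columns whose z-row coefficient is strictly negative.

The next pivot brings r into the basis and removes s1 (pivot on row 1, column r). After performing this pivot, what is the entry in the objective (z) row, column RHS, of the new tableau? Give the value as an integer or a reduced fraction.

Pivot element is row 1, column r: 3.
Normalize row 1: new (row 1, RHS) = 26/3 = 26/3.
z-row ← z-row − (-5)·(new row 1): 23 − (-5)·(26/3) = 199/3.

199/3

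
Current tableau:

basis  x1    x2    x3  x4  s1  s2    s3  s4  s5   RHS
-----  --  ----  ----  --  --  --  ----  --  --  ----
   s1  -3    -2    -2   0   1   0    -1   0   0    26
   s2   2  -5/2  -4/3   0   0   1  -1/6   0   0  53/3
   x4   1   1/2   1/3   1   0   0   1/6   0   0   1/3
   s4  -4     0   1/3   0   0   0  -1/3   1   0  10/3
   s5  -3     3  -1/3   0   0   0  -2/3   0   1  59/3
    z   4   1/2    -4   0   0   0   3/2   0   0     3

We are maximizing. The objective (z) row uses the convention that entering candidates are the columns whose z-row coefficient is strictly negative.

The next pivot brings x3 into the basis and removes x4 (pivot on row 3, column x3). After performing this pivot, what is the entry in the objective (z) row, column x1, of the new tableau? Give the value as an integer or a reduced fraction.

16

Pivot element is row 3, column x3: 1/3.
Normalize row 3: new (row 3, x1) = 1/(1/3) = 3.
z-row ← z-row − (-4)·(new row 3): 4 − (-4)·3 = 16.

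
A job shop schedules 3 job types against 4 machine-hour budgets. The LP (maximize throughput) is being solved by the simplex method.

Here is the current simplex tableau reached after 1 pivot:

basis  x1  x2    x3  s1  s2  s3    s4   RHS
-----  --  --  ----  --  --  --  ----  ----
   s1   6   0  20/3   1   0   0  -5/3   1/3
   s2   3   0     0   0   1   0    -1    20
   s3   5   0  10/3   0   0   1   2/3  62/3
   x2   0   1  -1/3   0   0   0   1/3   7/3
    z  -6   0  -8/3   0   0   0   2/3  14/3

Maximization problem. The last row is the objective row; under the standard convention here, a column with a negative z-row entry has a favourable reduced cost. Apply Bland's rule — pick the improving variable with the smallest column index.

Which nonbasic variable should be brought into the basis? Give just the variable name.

x1

Objective-row coefficients: x1: -6, x2: 0, x3: -8/3, s1: 0, s2: 0, s3: 0, s4: 2/3.
Improving columns: x1, x3. Bland's rule picks the smallest column index → x1.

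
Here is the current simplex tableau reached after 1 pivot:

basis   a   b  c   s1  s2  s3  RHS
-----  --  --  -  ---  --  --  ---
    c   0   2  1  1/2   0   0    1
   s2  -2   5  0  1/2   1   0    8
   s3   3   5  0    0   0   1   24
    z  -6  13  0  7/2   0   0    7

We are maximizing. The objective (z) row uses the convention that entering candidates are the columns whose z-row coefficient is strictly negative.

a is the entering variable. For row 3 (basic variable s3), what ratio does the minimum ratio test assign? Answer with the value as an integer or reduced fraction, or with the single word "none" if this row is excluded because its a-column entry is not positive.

8

Ratio = RHS / (a entry) = 24 / 3 = 8.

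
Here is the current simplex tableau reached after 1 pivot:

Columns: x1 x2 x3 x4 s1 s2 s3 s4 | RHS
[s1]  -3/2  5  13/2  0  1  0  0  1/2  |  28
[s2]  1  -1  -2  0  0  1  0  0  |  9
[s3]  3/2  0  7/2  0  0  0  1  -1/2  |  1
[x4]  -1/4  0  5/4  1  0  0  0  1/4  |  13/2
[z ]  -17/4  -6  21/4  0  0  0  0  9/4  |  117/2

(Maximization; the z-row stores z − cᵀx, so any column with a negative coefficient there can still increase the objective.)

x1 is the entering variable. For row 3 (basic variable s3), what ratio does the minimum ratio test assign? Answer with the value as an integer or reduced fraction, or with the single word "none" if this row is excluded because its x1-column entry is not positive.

Ratio = RHS / (x1 entry) = 1 / (3/2) = 2/3.

2/3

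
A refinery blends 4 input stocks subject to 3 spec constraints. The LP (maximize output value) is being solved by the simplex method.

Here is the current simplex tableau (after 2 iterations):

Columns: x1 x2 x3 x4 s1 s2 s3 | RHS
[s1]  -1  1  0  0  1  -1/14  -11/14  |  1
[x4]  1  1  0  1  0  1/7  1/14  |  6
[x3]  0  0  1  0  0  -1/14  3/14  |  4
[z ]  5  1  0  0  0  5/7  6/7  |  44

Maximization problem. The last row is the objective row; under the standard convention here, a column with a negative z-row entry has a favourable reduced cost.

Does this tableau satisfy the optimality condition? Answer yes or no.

yes

No objective-row coefficient is strictly negative, so no entering variable exists; the tableau is optimal.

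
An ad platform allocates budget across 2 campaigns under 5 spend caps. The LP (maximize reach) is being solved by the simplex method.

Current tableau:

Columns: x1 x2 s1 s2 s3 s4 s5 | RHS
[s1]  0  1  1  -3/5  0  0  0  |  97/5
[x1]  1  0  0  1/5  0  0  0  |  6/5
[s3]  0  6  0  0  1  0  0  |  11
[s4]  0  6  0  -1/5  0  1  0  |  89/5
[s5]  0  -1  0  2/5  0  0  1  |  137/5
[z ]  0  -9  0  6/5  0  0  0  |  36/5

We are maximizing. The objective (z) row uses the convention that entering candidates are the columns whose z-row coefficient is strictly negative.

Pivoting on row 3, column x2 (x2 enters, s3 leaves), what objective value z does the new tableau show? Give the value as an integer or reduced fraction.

Minimum ratio for x2: 11/6 = 11/6.
z changes by −(z-row coeff of x2)·ratio = −(-9)·(11/6) = 33/2.
New z = 36/5 + (33/2) = 237/10.

237/10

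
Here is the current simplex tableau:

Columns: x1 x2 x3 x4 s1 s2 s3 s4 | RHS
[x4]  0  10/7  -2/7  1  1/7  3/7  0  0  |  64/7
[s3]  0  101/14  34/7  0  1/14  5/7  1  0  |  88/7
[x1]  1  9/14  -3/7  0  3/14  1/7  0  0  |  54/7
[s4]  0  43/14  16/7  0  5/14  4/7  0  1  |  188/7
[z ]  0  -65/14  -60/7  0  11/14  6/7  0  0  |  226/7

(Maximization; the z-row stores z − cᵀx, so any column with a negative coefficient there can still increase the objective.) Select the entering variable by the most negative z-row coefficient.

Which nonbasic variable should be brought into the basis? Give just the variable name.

Objective-row coefficients: x1: 0, x2: -65/14, x3: -60/7, x4: 0, s1: 11/14, s2: 6/7, s3: 0, s4: 0.
The most negative is -60/7 in column x3, so x3 enters.

x3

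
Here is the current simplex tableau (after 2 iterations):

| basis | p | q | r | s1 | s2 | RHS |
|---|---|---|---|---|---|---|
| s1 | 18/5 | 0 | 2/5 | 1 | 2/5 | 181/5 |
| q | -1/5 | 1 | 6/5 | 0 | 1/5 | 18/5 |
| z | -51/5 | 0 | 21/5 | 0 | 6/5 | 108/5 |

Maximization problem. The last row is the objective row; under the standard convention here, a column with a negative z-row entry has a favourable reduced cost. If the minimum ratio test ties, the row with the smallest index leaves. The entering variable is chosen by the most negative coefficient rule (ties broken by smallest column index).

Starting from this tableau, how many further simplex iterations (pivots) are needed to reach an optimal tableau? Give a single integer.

1

pivot: p in, s1 out → z = 745/6
No improving column remains; optimal.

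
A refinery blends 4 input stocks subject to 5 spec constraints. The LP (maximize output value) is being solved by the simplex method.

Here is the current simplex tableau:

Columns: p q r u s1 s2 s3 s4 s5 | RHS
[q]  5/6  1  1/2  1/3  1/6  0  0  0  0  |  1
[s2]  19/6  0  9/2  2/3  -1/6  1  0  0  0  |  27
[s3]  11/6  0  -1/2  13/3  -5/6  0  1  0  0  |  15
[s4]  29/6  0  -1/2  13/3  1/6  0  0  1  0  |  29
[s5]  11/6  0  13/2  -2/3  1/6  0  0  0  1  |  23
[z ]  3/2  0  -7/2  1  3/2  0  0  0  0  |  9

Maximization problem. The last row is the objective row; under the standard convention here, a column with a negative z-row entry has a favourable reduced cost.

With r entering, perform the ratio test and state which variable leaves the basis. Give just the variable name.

q

Ratios: row 1 (q): 1/(1/2) = 2; row 2 (s2): 27/(9/2) = 6; row 3 (s3): entry -1/2 ≤ 0, skip; row 4 (s4): entry -1/2 ≤ 0, skip; row 5 (s5): 23/(13/2) = 46/13.
Minimum ratio 2 is in the q row, so q leaves.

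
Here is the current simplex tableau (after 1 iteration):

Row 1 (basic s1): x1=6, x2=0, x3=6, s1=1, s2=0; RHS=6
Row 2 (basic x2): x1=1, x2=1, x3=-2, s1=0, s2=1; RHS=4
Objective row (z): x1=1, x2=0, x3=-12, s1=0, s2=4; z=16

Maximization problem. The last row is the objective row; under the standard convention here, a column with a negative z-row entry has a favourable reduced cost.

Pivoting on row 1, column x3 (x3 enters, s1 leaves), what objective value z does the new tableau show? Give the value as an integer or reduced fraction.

28

Minimum ratio for x3: 6/6 = 1.
z changes by −(z-row coeff of x3)·ratio = −(-12)·1 = 12.
New z = 16 + 12 = 28.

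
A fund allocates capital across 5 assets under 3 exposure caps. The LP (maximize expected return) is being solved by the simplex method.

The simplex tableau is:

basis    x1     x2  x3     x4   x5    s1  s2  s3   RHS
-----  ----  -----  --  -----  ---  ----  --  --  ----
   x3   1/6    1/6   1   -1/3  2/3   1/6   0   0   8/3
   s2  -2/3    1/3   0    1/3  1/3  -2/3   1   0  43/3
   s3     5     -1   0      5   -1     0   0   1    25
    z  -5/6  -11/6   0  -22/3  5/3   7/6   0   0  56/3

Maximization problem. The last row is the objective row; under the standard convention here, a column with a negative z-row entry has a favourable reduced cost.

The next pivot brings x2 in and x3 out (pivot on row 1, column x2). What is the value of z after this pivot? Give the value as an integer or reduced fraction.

48

Minimum ratio for x2: (8/3)/(1/6) = 16.
z changes by −(z-row coeff of x2)·ratio = −(-11/6)·16 = 88/3.
New z = 56/3 + (88/3) = 48.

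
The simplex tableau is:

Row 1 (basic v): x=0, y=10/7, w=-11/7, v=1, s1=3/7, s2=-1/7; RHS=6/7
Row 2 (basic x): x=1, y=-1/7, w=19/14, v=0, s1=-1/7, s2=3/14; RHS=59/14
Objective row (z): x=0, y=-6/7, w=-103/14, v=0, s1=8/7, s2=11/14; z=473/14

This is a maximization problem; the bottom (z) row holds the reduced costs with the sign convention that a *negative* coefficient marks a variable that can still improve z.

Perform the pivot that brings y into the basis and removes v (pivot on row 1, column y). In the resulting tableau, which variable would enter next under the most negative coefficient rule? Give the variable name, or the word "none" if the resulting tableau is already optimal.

Pivot element 10/7. New z-row = old z-row − (-6/7)·(row 1/(10/7)).
Updated z-row coefficients: x: 0, y: 0, w: -83/10, v: 3/5, s1: 7/5, s2: 7/10.
The most negative is -83/10 in column w, so w would enter next.

w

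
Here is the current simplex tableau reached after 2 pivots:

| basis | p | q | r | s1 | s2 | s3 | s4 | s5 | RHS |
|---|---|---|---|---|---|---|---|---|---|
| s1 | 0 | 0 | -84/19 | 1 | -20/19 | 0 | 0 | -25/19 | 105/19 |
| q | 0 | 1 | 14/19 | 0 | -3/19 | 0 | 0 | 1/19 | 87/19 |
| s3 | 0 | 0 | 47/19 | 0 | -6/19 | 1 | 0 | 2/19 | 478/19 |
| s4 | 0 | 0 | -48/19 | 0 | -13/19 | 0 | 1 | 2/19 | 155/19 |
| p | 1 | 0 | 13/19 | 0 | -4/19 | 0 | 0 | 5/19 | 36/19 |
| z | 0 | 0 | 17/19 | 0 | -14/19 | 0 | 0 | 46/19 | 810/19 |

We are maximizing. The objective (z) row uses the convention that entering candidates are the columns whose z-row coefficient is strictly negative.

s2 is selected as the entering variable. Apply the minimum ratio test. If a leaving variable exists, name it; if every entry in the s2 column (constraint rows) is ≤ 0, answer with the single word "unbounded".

s2-column entries: row 1: -20/19, row 2: -3/19, row 3: -6/19, row 4: -13/19, row 5: -4/19. All ≤ 0, so s2 can increase without bound; the LP is unbounded in this direction.

unbounded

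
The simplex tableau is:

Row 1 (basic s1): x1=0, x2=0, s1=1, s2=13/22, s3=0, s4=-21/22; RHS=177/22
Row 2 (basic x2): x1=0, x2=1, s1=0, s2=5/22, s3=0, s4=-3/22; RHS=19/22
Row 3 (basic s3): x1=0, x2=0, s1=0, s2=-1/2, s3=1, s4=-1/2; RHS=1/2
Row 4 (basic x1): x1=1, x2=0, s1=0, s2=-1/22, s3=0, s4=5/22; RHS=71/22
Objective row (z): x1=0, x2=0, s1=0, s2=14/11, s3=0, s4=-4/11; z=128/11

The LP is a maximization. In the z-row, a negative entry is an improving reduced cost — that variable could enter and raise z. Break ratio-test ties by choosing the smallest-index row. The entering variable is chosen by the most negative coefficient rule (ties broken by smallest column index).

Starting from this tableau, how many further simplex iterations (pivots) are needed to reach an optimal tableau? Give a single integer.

pivot: s4 in, x1 out → z = 84/5
No improving column remains; optimal.

1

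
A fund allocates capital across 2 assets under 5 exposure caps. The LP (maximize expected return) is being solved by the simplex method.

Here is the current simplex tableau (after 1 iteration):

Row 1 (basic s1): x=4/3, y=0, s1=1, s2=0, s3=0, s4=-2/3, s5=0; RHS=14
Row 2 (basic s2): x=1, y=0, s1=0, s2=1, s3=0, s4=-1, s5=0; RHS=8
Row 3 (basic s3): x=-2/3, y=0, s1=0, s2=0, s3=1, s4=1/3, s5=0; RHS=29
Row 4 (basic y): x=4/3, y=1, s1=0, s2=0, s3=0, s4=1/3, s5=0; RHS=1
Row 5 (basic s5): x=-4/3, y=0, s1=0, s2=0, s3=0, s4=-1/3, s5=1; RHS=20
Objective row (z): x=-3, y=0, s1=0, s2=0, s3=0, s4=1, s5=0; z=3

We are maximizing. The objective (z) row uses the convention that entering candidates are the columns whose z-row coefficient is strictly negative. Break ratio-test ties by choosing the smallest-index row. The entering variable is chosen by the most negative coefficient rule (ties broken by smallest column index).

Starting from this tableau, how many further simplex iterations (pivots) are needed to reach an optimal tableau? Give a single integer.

1

pivot: x in, y out → z = 21/4
No improving column remains; optimal.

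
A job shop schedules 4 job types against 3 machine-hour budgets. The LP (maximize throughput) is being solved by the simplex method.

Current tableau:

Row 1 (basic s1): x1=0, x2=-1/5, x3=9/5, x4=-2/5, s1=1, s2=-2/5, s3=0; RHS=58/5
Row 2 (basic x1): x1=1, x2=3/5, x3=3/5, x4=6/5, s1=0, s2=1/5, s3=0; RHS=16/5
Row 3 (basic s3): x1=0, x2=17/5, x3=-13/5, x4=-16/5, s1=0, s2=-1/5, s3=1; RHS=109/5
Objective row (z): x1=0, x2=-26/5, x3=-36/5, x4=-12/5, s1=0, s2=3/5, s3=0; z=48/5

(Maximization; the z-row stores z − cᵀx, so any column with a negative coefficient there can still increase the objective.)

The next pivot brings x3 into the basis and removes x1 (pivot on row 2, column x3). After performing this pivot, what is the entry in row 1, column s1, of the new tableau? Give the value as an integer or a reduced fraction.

1

Pivot element is row 2, column x3: 3/5.
Normalize row 2: new (row 2, s1) = 0/(3/5) = 0.
row 1 ← row 1 − (9/5)·(new row 2): 1 − (9/5)·0 = 1.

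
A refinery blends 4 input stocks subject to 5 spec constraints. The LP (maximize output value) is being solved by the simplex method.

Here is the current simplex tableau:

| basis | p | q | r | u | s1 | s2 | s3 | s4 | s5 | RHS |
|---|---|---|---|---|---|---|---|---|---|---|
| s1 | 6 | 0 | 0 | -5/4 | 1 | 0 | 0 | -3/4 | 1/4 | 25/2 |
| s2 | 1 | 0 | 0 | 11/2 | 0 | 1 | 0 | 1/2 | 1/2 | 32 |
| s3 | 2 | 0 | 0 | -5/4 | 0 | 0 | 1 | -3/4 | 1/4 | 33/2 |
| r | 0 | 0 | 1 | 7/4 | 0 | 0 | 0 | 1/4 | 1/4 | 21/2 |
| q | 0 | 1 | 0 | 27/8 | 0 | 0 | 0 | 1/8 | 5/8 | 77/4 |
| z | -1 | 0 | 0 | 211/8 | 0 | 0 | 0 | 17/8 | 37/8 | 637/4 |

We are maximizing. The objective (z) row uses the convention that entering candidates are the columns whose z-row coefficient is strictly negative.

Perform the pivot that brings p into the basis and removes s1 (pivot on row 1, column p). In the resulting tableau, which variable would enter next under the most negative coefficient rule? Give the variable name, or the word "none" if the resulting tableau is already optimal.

none

Pivot element 6. New z-row = old z-row − (-1)·(row 1/6).
Updated z-row coefficients: p: 0, q: 0, r: 0, u: 157/6, s1: 1/6, s2: 0, s3: 0, s4: 2, s5: 14/3.
No coefficient is strictly negative; the tableau after this pivot is optimal.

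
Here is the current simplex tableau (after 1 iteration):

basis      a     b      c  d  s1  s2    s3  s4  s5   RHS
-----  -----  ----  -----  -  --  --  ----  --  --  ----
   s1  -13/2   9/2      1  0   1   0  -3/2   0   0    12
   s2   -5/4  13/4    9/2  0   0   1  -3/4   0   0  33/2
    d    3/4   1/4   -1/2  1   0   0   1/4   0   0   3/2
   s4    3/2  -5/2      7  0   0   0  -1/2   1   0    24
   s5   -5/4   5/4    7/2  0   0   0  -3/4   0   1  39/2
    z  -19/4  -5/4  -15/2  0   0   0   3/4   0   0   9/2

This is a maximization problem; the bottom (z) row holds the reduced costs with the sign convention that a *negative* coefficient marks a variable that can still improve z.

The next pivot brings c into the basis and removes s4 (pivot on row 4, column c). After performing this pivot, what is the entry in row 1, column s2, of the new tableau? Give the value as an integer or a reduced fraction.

Pivot element is row 4, column c: 7.
Normalize row 4: new (row 4, s2) = 0/7 = 0.
row 1 ← row 1 − 1·(new row 4): 0 − 1·0 = 0.

0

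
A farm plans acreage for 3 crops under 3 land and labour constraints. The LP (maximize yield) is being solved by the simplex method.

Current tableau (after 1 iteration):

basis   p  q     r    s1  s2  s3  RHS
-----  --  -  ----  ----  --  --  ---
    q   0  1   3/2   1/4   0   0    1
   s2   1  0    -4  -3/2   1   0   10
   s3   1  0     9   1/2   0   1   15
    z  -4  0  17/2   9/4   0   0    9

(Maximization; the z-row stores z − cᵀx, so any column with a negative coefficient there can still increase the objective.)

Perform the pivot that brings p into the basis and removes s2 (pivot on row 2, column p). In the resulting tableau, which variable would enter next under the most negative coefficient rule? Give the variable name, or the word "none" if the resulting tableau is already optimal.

r

Pivot element 1. New z-row = old z-row − (-4)·(row 2/1).
Updated z-row coefficients: p: 0, q: 0, r: -15/2, s1: -15/4, s2: 4, s3: 0.
The most negative is -15/2 in column r, so r would enter next.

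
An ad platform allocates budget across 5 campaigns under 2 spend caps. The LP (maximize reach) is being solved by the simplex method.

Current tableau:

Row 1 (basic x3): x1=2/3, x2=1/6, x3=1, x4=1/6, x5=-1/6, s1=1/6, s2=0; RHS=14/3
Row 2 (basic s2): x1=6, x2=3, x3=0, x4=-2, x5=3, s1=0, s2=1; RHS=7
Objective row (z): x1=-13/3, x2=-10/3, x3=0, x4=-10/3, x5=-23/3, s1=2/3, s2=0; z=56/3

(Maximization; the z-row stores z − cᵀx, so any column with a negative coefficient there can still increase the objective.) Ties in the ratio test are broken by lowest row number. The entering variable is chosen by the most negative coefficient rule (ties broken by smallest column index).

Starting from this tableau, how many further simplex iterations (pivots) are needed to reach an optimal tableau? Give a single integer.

pivot: x5 in, s2 out → z = 329/9
pivot: x4 in, x3 out → z = 805
No improving column remains; optimal.

2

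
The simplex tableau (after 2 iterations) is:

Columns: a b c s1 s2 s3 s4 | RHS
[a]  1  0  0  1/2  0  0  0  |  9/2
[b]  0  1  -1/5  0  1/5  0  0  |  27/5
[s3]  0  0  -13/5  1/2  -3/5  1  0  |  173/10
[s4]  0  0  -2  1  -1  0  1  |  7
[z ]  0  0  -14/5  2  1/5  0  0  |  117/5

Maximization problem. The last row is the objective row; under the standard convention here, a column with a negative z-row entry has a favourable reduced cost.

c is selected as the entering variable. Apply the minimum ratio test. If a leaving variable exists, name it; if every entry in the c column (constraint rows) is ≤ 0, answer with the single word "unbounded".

unbounded

c-column entries: row 1: 0, row 2: -1/5, row 3: -13/5, row 4: -2. All ≤ 0, so c can increase without bound; the LP is unbounded in this direction.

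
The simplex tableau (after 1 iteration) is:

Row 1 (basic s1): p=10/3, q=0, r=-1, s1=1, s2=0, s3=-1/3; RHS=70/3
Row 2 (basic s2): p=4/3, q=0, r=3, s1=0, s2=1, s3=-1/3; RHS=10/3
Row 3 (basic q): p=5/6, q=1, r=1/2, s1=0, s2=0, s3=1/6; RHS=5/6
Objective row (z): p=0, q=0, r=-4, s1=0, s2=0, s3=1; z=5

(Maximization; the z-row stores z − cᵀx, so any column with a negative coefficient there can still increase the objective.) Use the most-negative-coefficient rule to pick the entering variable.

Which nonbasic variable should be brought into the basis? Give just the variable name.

r

Objective-row coefficients: p: 0, q: 0, r: -4, s1: 0, s2: 0, s3: 1.
The most negative is -4 in column r, so r enters.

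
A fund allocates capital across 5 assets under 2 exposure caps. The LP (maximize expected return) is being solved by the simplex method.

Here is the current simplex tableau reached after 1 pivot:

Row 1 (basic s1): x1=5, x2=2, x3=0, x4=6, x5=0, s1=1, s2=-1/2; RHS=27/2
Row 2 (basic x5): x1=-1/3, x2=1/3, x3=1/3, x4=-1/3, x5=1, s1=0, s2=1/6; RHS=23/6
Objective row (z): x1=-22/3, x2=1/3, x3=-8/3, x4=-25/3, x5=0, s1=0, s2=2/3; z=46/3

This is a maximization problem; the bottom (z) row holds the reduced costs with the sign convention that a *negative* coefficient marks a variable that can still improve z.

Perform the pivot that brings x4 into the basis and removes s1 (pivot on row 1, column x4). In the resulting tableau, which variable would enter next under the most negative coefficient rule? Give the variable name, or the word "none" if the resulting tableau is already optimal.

Pivot element 6. New z-row = old z-row − (-25/3)·(row 1/6).
Updated z-row coefficients: x1: -7/18, x2: 28/9, x3: -8/3, x4: 0, x5: 0, s1: 25/18, s2: -1/36.
The most negative is -8/3 in column x3, so x3 would enter next.

x3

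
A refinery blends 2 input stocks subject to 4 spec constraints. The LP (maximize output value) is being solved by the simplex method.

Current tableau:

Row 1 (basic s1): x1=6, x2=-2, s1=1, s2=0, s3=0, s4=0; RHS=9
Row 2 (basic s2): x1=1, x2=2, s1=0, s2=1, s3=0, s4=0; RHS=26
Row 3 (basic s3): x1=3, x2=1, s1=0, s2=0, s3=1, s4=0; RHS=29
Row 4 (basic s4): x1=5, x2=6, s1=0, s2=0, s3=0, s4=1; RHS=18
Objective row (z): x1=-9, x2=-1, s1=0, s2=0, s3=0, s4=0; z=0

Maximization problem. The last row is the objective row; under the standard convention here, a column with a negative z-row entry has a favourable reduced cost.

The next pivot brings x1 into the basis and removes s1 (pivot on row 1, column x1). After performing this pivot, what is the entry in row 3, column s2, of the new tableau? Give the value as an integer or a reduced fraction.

0

Pivot element is row 1, column x1: 6.
Normalize row 1: new (row 1, s2) = 0/6 = 0.
row 3 ← row 3 − 3·(new row 1): 0 − 3·0 = 0.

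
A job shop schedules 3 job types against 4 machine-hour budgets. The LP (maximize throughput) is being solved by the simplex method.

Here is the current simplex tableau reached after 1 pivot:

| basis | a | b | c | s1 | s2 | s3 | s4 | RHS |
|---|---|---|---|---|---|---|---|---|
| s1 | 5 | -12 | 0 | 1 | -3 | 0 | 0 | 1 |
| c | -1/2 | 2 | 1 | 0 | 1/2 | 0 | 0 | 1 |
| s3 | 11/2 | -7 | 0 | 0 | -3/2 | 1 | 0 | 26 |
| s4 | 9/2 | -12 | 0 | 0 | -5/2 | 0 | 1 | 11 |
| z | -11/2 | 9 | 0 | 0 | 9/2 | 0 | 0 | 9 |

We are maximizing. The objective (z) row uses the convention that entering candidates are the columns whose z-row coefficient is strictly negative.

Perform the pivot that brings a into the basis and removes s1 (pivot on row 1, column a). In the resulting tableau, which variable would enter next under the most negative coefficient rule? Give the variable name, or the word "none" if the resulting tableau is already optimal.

Pivot element 5. New z-row = old z-row − (-11/2)·(row 1/5).
Updated z-row coefficients: a: 0, b: -21/5, c: 0, s1: 11/10, s2: 6/5, s3: 0, s4: 0.
The most negative is -21/5 in column b, so b would enter next.

b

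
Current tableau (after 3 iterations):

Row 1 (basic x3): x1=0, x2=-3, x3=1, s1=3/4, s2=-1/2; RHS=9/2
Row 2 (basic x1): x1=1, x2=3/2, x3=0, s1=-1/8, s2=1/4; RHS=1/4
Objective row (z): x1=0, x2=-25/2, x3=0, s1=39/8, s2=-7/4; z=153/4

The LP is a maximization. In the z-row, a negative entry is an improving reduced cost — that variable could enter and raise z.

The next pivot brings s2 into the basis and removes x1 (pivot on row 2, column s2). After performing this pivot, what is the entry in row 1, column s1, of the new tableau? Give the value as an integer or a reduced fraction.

1/2

Pivot element is row 2, column s2: 1/4.
Normalize row 2: new (row 2, s1) = (-1/8)/(1/4) = -1/2.
row 1 ← row 1 − (-1/2)·(new row 2): 3/4 − (-1/2)·(-1/2) = 1/2.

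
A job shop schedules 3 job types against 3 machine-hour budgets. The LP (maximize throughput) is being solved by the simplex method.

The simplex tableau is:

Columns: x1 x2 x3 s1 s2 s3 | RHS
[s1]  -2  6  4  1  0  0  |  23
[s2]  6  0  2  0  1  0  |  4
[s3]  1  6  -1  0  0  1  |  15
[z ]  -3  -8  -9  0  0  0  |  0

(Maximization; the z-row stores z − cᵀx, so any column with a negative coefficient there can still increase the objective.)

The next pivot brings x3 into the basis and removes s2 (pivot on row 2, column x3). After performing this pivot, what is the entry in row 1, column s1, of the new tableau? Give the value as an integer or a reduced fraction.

1

Pivot element is row 2, column x3: 2.
Normalize row 2: new (row 2, s1) = 0/2 = 0.
row 1 ← row 1 − 4·(new row 2): 1 − 4·0 = 1.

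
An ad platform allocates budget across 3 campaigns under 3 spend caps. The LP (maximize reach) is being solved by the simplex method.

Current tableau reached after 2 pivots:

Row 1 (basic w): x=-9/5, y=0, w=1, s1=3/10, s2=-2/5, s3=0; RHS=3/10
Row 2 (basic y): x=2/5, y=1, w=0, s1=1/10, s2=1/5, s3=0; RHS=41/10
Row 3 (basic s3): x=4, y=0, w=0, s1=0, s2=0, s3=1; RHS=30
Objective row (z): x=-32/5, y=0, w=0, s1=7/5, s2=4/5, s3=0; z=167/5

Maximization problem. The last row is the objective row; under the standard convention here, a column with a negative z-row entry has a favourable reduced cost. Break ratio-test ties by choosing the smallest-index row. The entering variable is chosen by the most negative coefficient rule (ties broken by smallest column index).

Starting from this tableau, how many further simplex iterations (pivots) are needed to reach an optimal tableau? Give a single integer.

1

pivot: x in, s3 out → z = 407/5
No improving column remains; optimal.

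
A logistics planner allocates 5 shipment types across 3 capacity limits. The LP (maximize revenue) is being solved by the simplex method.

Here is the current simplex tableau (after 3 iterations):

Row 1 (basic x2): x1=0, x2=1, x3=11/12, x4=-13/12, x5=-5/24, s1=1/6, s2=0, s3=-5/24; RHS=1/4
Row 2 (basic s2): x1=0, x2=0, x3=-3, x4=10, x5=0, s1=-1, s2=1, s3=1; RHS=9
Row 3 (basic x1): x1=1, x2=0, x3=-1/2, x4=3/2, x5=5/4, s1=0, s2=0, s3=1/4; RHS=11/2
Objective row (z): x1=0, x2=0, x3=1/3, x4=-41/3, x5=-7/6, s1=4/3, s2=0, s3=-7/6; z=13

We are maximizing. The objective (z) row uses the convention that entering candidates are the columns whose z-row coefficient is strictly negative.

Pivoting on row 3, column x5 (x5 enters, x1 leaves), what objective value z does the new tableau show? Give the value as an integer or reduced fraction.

Minimum ratio for x5: (11/2)/(5/4) = 22/5.
z changes by −(z-row coeff of x5)·ratio = −(-7/6)·(22/5) = 77/15.
New z = 13 + (77/15) = 272/15.

272/15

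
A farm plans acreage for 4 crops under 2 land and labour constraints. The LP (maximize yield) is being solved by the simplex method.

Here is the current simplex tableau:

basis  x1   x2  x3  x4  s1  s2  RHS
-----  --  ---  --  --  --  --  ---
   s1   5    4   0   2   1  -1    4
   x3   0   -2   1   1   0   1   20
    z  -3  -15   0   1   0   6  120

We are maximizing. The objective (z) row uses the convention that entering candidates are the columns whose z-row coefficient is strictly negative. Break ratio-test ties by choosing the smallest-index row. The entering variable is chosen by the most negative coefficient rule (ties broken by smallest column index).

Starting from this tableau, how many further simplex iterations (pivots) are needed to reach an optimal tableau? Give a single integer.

1

pivot: x2 in, s1 out → z = 135
No improving column remains; optimal.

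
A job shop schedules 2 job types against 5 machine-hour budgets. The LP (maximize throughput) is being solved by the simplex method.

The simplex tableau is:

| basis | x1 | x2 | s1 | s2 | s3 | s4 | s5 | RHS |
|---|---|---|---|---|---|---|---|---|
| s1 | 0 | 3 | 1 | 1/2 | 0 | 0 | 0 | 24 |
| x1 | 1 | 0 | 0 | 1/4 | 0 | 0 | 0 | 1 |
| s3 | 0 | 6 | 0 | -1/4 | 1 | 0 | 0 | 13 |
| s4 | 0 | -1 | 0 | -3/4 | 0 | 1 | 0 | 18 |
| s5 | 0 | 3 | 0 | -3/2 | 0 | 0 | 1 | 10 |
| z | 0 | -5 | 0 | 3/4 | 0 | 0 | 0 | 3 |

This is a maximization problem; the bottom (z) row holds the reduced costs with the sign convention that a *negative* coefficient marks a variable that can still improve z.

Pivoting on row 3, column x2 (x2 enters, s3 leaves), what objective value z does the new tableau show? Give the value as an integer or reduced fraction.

83/6

Minimum ratio for x2: 13/6 = 13/6.
z changes by −(z-row coeff of x2)·ratio = −(-5)·(13/6) = 65/6.
New z = 3 + (65/6) = 83/6.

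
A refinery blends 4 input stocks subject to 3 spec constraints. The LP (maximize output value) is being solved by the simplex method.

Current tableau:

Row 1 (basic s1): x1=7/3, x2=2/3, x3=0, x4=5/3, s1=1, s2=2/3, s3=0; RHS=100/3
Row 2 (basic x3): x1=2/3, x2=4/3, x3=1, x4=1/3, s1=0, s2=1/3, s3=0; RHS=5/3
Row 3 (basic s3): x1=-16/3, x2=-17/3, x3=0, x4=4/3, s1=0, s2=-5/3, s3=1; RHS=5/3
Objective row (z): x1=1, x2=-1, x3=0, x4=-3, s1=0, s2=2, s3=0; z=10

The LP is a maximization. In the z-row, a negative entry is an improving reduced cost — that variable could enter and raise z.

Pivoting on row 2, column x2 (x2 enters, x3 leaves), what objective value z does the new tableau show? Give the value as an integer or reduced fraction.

Minimum ratio for x2: (5/3)/(4/3) = 5/4.
z changes by −(z-row coeff of x2)·ratio = −(-1)·(5/4) = 5/4.
New z = 10 + (5/4) = 45/4.

45/4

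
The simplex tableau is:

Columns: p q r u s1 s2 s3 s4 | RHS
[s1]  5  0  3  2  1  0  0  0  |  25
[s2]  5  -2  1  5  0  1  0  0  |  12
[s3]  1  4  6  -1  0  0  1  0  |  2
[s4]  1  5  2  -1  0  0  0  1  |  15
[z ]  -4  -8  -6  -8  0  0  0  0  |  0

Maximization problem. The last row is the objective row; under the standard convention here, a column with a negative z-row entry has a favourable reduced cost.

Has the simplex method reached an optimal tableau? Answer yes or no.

Column p has objective-row coefficient -4, which is negative; an improving pivot exists, so not yet optimal.

no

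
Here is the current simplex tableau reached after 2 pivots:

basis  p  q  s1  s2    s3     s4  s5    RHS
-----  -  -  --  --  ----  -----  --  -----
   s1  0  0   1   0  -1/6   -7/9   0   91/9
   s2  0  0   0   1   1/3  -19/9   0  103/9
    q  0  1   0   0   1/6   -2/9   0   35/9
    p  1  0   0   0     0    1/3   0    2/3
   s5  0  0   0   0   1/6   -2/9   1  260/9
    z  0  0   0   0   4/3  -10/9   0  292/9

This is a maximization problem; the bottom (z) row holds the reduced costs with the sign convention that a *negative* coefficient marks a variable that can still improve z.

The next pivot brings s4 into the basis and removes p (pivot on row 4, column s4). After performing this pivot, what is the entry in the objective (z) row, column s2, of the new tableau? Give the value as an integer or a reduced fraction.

Pivot element is row 4, column s4: 1/3.
Normalize row 4: new (row 4, s2) = 0/(1/3) = 0.
z-row ← z-row − (-10/9)·(new row 4): 0 − (-10/9)·0 = 0.

0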